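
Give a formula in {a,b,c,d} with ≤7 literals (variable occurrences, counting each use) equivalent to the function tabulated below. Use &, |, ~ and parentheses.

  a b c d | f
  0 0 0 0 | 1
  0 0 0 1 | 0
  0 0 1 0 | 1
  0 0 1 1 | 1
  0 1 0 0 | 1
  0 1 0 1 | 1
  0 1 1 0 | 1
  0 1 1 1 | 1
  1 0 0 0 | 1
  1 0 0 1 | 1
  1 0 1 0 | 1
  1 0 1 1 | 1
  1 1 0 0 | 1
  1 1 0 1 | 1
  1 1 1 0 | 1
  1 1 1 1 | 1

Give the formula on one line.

((a | b) | (c | ~d))

  (a | b) = 0000111111111111
  ~d = 1010101010101010
  (c | ~d) = 1011101110111011
  ((a | b) | (c | ~d)) = 1011111111111111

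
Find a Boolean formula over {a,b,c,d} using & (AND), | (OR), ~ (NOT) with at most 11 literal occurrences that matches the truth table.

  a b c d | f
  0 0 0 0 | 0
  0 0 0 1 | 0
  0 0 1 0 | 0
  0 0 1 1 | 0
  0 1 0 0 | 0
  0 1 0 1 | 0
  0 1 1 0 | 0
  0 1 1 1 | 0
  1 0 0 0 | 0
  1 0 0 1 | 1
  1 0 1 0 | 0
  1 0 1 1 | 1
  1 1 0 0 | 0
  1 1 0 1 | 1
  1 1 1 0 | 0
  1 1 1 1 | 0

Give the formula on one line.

  ~b = 1111000011110000
  (c & a) = 0000000000110011
  (~b | (c & a)) = 1111000011110011
  ((~b | (c & a)) | d) = 1111010111110111
  ~c = 1100110011001100
  (~b | ~c) = 1111110011111100
  (((~b | (c & a)) | d) & (~b | ~c)) = 1111010011110100
  (d & a) = 0000000001010101
  ((((~b | (c & a)) | d) & (~b | ~c)) & (d & a)) = 0000000001010100

((((~b | (c & a)) | d) & (~b | ~c)) & (d & a))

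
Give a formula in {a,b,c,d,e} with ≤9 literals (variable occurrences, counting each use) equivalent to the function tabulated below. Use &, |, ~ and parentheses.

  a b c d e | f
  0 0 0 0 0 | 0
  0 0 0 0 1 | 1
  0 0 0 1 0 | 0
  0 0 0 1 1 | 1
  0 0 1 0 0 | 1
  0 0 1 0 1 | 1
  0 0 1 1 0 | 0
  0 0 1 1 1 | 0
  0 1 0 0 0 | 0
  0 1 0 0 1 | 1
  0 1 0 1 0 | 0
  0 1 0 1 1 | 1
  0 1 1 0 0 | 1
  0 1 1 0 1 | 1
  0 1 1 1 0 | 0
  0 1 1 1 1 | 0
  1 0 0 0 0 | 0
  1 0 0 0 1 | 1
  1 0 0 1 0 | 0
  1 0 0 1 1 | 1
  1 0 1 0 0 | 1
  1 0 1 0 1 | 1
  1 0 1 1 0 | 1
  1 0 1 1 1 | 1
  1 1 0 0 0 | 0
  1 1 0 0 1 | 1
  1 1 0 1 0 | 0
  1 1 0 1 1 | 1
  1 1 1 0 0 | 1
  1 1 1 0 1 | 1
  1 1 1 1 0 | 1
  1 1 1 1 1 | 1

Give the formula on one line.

  ~d = 11001100110011001100110011001100
  ~a = 11111111111111110000000000000000
  ~c = 11110000111100001111000011110000
  (~c & d) = 00110000001100000011000000110000
  (~a & (~c & d)) = 00110000001100000000000000000000
  (a | (~a & (~c & d))) = 00110000001100001111111111111111
  (~d | (a | (~a & (~c & d)))) = 11111100111111001111111111111111
  (e | c) = 01011111010111110101111101011111
  ((~d | (a | (~a & (~c & d)))) & (e | c)) = 01011100010111000101111101011111

((~d | (a | (~a & (~c & d)))) & (e | c))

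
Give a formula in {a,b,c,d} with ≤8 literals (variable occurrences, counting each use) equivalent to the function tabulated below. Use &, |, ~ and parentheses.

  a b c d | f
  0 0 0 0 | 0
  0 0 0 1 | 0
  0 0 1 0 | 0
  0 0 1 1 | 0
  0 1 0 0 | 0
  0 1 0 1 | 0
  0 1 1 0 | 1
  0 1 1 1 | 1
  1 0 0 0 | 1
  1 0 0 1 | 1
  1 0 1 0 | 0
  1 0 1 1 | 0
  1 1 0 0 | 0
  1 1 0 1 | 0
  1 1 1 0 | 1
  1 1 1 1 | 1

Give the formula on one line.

  (b & c) = 0000001100000011
  ~b = 1111000011110000
  (~b & a) = 0000000011110000
  ~a = 1111111100000000
  ~c = 1100110011001100
  (~c | b) = 1100111111001111
  (~a | (~c | b)) = 1111111111001111
  ((~b & a) & (~a | (~c | b))) = 0000000011000000
  ((b & c) | ((~b & a) & (~a | (~c | b)))) = 0000001111000011

((b & c) | ((~b & a) & (~a | (~c | b))))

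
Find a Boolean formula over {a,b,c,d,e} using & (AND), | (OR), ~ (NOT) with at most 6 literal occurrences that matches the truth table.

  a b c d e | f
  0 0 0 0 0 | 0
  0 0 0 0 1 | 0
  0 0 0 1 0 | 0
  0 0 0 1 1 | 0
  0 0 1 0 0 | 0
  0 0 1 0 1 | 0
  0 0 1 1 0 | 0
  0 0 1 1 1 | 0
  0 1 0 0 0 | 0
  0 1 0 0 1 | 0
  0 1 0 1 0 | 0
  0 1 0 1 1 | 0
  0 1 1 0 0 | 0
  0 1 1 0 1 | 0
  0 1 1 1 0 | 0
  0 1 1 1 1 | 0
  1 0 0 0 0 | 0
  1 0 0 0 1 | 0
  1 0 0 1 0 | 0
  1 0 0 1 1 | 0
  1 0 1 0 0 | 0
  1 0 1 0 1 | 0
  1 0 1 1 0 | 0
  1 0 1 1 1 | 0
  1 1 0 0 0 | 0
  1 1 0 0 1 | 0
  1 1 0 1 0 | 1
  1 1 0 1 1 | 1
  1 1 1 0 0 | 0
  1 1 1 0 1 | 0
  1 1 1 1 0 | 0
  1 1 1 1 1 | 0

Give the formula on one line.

  (a & d) = 00000000000000000011001100110011
  ((a & d) | c) = 00001111000011110011111100111111
  (b & ((a & d) | c)) = 00000000000011110000000000111111
  (c | (b & ((a & d) | c))) = 00001111000011110000111100111111
  ~c = 11110000111100001111000011110000
  ((c | (b & ((a & d) | c))) & ~c) = 00000000000000000000000000110000

((c | (b & ((a & d) | c))) & ~c)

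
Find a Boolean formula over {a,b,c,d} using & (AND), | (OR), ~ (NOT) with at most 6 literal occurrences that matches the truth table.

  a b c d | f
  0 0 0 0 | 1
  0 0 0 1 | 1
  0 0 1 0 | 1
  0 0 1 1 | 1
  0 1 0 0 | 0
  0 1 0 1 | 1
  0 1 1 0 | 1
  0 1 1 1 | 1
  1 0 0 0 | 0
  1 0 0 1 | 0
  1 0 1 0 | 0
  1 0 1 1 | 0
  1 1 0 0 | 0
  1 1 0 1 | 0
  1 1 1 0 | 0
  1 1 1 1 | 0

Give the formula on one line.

((c | (d | ~b)) & ~a)

  ~b = 1111000011110000
  (d | ~b) = 1111010111110101
  (c | (d | ~b)) = 1111011111110111
  ~a = 1111111100000000
  ((c | (d | ~b)) & ~a) = 1111011100000000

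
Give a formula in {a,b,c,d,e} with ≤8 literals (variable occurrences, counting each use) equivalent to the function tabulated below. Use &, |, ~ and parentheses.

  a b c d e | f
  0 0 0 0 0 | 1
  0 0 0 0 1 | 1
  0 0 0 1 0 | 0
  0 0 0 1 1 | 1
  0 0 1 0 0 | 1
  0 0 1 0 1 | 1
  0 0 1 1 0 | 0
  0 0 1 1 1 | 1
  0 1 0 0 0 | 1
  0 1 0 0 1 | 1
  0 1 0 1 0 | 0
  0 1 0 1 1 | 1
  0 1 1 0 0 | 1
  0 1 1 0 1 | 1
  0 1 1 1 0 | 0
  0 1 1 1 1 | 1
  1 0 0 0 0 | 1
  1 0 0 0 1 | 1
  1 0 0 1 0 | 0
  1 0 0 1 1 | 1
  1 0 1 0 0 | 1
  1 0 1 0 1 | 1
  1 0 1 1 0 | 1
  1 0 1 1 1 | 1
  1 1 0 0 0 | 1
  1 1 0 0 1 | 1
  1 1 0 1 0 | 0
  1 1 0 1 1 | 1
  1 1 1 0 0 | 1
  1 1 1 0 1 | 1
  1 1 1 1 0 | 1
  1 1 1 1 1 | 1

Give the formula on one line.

(e | (((c & ~e) & a) | ~d))

  ~e = 10101010101010101010101010101010
  (c & ~e) = 00001010000010100000101000001010
  ((c & ~e) & a) = 00000000000000000000101000001010
  ~d = 11001100110011001100110011001100
  (((c & ~e) & a) | ~d) = 11001100110011001100111011001110
  (e | (((c & ~e) & a) | ~d)) = 11011101110111011101111111011111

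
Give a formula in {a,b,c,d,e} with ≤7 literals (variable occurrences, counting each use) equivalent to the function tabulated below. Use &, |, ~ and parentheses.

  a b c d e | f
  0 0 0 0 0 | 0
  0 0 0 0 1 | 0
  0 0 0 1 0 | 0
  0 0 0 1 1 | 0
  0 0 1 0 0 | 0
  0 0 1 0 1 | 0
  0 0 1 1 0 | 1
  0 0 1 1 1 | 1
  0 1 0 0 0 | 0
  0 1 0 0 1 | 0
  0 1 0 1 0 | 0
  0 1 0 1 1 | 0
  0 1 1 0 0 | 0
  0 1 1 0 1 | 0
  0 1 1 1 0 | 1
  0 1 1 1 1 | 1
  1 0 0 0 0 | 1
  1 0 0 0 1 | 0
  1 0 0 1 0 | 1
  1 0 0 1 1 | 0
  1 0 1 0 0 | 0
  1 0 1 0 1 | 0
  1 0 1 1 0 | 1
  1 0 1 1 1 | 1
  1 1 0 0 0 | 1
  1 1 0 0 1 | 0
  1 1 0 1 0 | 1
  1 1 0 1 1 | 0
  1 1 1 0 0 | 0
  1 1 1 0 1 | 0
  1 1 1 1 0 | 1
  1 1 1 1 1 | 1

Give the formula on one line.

((d & c) | (~e & (~c & a)))

  (d & c) = 00000011000000110000001100000011
  ~e = 10101010101010101010101010101010
  ~c = 11110000111100001111000011110000
  (~c & a) = 00000000000000001111000011110000
  (~e & (~c & a)) = 00000000000000001010000010100000
  ((d & c) | (~e & (~c & a))) = 00000011000000111010001110100011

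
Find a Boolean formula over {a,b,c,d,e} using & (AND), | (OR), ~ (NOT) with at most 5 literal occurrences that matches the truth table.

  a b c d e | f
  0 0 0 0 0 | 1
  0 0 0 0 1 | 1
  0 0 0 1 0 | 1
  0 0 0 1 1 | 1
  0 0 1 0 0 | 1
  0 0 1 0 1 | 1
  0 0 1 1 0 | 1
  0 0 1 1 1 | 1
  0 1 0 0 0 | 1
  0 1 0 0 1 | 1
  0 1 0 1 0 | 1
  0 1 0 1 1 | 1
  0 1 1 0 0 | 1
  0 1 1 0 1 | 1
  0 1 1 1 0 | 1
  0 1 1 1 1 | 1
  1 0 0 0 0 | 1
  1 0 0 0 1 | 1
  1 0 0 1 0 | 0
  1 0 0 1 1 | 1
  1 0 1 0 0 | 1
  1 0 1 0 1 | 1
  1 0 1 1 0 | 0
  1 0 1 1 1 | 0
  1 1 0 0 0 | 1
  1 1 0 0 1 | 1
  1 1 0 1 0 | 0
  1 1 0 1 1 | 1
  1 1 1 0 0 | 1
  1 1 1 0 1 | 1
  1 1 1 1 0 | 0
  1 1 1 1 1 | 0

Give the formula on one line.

  ~c = 11110000111100001111000011110000
  (c | e) = 01011111010111110101111101011111
  (~c & (c | e)) = 01010000010100000101000001010000
  ~a = 11111111111111110000000000000000
  ~d = 11001100110011001100110011001100
  (~a | ~d) = 11111111111111111100110011001100
  ((~c & (c | e)) | (~a | ~d)) = 11111111111111111101110011011100

((~c & (c | e)) | (~a | ~d))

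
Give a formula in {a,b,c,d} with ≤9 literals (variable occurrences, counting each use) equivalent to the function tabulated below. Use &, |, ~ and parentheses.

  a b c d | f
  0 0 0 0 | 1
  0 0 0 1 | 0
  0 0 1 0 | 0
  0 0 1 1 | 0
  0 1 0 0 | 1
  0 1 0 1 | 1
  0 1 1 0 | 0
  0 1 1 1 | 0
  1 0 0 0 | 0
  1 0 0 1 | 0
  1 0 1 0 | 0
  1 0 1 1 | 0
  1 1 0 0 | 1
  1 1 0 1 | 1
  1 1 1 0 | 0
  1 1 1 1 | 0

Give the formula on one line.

((b | ~a) & (~c & ((a | b) | (c | ~d))))

  ~a = 1111111100000000
  (b | ~a) = 1111111100001111
  ~c = 1100110011001100
  (a | b) = 0000111111111111
  ~d = 1010101010101010
  (c | ~d) = 1011101110111011
  ((a | b) | (c | ~d)) = 1011111111111111
  (~c & ((a | b) | (c | ~d))) = 1000110011001100
  ((b | ~a) & (~c & ((a | b) | (c | ~d)))) = 1000110000001100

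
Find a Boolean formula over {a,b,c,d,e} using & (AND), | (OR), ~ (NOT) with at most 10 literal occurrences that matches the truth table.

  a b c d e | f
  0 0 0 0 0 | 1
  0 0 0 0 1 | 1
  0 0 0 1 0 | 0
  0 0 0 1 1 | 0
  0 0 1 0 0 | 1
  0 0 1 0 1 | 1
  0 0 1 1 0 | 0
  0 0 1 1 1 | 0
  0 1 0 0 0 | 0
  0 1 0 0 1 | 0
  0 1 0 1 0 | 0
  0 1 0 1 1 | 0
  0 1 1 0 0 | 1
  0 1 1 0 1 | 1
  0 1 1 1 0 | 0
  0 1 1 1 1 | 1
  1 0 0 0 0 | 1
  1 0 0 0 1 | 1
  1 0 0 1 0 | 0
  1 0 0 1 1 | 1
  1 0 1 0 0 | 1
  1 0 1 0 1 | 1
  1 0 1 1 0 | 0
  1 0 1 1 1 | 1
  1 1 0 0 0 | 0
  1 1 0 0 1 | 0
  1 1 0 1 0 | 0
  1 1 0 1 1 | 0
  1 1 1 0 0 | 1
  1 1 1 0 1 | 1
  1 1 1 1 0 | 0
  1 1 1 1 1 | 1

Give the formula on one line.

((~d | ((~d | (a | b)) & e)) & (~b | c))

  ~d = 11001100110011001100110011001100
  (a | b) = 00000000111111111111111111111111
  (~d | (a | b)) = 11001100111111111111111111111111
  ((~d | (a | b)) & e) = 01000100010101010101010101010101
  (~d | ((~d | (a | b)) & e)) = 11001100110111011101110111011101
  ~b = 11111111000000001111111100000000
  (~b | c) = 11111111000011111111111100001111
  ((~d | ((~d | (a | b)) & e)) & (~b | c)) = 11001100000011011101110100001101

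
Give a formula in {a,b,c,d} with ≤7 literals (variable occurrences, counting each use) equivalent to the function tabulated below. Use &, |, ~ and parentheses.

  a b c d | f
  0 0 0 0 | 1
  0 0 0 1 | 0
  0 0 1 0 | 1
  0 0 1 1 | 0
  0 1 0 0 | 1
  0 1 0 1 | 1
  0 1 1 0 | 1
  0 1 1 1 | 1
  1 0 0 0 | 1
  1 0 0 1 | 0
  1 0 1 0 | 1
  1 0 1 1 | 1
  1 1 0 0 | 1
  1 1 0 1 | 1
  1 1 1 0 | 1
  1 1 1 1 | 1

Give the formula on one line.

((~b & ((~d | (~b & (a & c))) | b)) | b)

  ~b = 1111000011110000
  ~d = 1010101010101010
  (a & c) = 0000000000110011
  (~b & (a & c)) = 0000000000110000
  (~d | (~b & (a & c))) = 1010101010111010
  ((~d | (~b & (a & c))) | b) = 1010111110111111
  (~b & ((~d | (~b & (a & c))) | b)) = 1010000010110000
  ((~b & ((~d | (~b & (a & c))) | b)) | b) = 1010111110111111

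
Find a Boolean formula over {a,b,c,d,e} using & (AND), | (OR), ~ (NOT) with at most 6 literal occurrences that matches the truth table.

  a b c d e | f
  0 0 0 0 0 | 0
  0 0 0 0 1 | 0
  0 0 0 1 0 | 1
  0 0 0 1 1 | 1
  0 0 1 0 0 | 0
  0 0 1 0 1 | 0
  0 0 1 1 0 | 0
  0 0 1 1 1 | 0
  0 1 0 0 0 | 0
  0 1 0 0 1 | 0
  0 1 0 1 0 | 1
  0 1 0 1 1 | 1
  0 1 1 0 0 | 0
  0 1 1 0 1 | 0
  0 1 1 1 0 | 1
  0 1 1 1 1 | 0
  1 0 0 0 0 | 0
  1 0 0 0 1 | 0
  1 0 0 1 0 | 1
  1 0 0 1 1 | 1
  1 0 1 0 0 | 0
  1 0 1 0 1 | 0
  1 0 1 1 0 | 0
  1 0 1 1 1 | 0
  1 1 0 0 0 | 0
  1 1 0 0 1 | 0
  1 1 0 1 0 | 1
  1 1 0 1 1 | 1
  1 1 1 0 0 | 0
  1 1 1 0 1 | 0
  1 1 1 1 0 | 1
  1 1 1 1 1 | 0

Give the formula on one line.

  ~e = 10101010101010101010101010101010
  (b & ~e) = 00000000101010100000000010101010
  ~c = 11110000111100001111000011110000
  ((b & ~e) | ~c) = 11110000111110101111000011111010
  (d & ((b & ~e) | ~c)) = 00110000001100100011000000110010

(d & ((b & ~e) | ~c))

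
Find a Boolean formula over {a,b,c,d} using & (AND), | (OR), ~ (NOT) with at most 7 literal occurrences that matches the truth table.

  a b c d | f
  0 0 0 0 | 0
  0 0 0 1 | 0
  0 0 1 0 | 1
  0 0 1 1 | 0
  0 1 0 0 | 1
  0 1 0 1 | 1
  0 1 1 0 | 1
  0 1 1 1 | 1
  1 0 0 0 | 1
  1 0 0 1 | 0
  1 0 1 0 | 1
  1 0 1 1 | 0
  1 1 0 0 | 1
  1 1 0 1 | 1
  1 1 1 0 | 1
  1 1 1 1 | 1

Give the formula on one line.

  ~d = 1010101010101010
  (a | c) = 0011001111111111
  (~d & (a | c)) = 0010001010101010
  ((~d & (a | c)) | b) = 0010111110101111

((~d & (a | c)) | b)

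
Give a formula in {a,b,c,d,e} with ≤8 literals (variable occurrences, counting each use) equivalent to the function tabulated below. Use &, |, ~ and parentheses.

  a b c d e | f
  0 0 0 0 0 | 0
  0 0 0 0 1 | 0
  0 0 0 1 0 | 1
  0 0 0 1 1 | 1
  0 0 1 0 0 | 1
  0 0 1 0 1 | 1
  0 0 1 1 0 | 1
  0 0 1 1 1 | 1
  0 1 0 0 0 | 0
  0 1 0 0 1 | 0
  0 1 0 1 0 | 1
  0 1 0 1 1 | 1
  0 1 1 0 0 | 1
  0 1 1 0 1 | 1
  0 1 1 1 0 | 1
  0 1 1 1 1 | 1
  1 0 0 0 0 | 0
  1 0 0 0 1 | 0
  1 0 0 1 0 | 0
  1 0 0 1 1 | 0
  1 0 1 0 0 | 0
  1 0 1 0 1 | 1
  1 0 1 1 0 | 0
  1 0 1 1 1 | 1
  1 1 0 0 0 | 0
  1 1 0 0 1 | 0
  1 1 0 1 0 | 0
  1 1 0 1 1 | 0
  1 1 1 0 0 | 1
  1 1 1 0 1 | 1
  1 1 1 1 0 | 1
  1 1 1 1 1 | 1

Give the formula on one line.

  ~a = 11111111111111110000000000000000
  (~a & d) = 00110011001100110000000000000000
  (b | e) = 01010101111111110101010111111111
  (~a | (b | e)) = 11111111111111110101010111111111
  (c & (~a | (b | e))) = 00001111000011110000010100001111
  ((~a & d) | (c & (~a | (b | e)))) = 00111111001111110000010100001111

((~a & d) | (c & (~a | (b | e))))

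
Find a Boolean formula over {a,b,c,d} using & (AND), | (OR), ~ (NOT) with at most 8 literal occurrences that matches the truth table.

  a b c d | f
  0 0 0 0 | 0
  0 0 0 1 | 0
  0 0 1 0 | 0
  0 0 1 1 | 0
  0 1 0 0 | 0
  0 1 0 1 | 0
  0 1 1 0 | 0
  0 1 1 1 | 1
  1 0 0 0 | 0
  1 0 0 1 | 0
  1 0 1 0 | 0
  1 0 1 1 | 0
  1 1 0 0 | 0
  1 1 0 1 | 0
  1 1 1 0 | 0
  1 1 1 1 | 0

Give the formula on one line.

  (d | a) = 0101010111111111
  ~a = 1111111100000000
  (b & ~a) = 0000111100000000
  ((d | a) & (b & ~a)) = 0000010100000000
  ~d = 1010101010101010
  ~c = 1100110011001100
  (~d & ~c) = 1000100010001000
  (c | (~d & ~c)) = 1011101110111011
  ((c | (~d & ~c)) & d) = 0001000100010001
  (((d | a) & (b & ~a)) & ((c | (~d & ~c)) & d)) = 0000000100000000

(((d | a) & (b & ~a)) & ((c | (~d & ~c)) & d))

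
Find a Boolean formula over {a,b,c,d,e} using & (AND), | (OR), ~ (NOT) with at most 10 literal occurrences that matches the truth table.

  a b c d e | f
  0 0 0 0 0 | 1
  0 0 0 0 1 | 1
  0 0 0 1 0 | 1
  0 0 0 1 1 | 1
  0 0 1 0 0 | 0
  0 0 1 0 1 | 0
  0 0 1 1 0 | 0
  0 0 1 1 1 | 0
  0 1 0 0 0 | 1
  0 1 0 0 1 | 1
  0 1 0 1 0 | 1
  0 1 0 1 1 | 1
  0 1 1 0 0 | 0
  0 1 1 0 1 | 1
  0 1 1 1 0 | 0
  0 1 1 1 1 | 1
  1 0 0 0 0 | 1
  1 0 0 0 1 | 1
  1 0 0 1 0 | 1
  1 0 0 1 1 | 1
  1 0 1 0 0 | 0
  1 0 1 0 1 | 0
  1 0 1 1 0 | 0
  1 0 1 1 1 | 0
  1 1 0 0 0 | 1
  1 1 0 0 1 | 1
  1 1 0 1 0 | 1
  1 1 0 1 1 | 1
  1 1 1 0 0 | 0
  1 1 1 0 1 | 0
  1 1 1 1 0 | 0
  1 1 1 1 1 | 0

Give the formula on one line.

(((((~a | ~e) & (~d | b)) & e) & b) | ~c)

  ~a = 11111111111111110000000000000000
  ~e = 10101010101010101010101010101010
  (~a | ~e) = 11111111111111111010101010101010
  ~d = 11001100110011001100110011001100
  (~d | b) = 11001100111111111100110011111111
  ((~a | ~e) & (~d | b)) = 11001100111111111000100010101010
  (((~a | ~e) & (~d | b)) & e) = 01000100010101010000000000000000
  ((((~a | ~e) & (~d | b)) & e) & b) = 00000000010101010000000000000000
  ~c = 11110000111100001111000011110000
  (((((~a | ~e) & (~d | b)) & e) & b) | ~c) = 11110000111101011111000011110000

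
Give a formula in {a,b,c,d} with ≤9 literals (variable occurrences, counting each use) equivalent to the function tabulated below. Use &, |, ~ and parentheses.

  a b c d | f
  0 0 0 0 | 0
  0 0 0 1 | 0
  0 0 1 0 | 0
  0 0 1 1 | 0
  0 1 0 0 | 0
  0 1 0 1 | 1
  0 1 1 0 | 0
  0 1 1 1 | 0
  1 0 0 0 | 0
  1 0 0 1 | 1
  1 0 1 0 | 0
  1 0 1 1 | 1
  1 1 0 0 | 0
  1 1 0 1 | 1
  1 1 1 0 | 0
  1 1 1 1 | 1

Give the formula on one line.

((a | (((~b | (~c | a)) & (~d | b)) & ~a)) & d)

  ~b = 1111000011110000
  ~c = 1100110011001100
  (~c | a) = 1100110011111111
  (~b | (~c | a)) = 1111110011111111
  ~d = 1010101010101010
  (~d | b) = 1010111110101111
  ((~b | (~c | a)) & (~d | b)) = 1010110010101111
  ~a = 1111111100000000
  (((~b | (~c | a)) & (~d | b)) & ~a) = 1010110000000000
  (a | (((~b | (~c | a)) & (~d | b)) & ~a)) = 1010110011111111
  ((a | (((~b | (~c | a)) & (~d | b)) & ~a)) & d) = 0000010001010101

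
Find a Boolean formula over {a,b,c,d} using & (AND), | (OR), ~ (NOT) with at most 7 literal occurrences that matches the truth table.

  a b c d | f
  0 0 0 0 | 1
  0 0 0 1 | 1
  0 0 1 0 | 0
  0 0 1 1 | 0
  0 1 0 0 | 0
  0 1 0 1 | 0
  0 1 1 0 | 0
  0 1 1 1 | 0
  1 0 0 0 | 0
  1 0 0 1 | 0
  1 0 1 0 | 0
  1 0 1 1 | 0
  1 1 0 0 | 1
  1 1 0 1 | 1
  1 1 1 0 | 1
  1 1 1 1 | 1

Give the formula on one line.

  ~b = 1111000011110000
  (~b | a) = 1111000011111111
  ~a = 1111111100000000
  ~c = 1100110011001100
  (~a & ~c) = 1100110000000000
  (b | (~a & ~c)) = 1100111100001111
  ((~b | a) & (b | (~a & ~c))) = 1100000000001111

((~b | a) & (b | (~a & ~c)))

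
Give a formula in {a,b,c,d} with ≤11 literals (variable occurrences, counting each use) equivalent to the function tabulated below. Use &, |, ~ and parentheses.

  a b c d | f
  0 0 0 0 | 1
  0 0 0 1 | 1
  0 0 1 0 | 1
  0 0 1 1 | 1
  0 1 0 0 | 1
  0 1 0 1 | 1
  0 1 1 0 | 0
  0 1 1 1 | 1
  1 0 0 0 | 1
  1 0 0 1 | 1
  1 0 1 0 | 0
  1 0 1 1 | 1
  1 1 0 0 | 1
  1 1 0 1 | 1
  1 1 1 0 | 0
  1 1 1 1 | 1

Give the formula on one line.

  ~c = 1100110011001100
  (~c | d) = 1101110111011101
  ~a = 1111111100000000
  ((~c | d) | ~a) = 1111111111011101
  ~b = 1111000011110000
  (~a & ~b) = 1111000000000000
  ((~a & ~b) | d) = 1111010101010101
  (~c | a) = 1100110011111111
  (((~a & ~b) | d) | (~c | a)) = 1111110111111111
  (((~c | d) | ~a) & (((~a & ~b) | d) | (~c | a))) = 1111110111011101

(((~c | d) | ~a) & (((~a & ~b) | d) | (~c | a)))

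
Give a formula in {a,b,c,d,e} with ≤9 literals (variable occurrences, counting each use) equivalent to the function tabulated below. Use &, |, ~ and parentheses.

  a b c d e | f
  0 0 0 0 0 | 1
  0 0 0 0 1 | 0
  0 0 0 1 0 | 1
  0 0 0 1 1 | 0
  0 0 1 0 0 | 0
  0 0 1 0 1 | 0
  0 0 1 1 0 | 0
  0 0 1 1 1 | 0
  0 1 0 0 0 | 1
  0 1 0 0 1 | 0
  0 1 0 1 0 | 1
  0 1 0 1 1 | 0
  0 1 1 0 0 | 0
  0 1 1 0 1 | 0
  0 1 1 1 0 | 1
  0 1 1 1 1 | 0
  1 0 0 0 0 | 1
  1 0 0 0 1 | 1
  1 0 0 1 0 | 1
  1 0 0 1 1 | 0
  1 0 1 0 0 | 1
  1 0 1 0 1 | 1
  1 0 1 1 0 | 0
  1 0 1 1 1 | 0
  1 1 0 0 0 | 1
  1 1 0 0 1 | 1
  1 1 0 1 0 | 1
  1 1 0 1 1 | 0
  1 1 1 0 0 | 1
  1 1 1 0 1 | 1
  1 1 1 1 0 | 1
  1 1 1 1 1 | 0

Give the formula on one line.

((~c & ~e) | ((c | ~d) & ((a & ~d) | (~e & (d & b)))))

  ~c = 11110000111100001111000011110000
  ~e = 10101010101010101010101010101010
  (~c & ~e) = 10100000101000001010000010100000
  ~d = 11001100110011001100110011001100
  (c | ~d) = 11001111110011111100111111001111
  (a & ~d) = 00000000000000001100110011001100
  (d & b) = 00000000001100110000000000110011
  (~e & (d & b)) = 00000000001000100000000000100010
  ((a & ~d) | (~e & (d & b))) = 00000000001000101100110011101110
  ((c | ~d) & ((a & ~d) | (~e & (d & b)))) = 00000000000000101100110011001110
  ((~c & ~e) | ((c | ~d) & ((a & ~d) | (~e & (d & b))))) = 10100000101000101110110011101110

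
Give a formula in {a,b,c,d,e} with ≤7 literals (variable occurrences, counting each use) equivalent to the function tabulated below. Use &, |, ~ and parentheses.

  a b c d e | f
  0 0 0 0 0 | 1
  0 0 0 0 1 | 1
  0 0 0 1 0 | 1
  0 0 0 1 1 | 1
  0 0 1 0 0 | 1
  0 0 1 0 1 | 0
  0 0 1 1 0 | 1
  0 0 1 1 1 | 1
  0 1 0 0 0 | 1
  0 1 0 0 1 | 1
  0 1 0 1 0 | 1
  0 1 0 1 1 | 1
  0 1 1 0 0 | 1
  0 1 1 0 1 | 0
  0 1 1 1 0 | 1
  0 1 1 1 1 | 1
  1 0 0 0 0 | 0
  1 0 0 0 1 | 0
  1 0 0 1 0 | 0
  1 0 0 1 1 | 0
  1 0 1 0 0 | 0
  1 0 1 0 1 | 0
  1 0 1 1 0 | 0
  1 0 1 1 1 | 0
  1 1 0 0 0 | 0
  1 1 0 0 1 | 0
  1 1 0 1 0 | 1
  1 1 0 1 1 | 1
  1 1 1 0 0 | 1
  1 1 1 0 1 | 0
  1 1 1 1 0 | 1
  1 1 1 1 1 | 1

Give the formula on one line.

  ~a = 11111111111111110000000000000000
  (d | c) = 00111111001111110011111100111111
  ((d | c) & b) = 00000000001111110000000000111111
  (~a | ((d | c) & b)) = 11111111111111110000000000111111
  ~e = 10101010101010101010101010101010
  ~c = 11110000111100001111000011110000
  (~e | ~c) = 11111010111110101111101011111010
  (d | (~e | ~c)) = 11111011111110111111101111111011
  ((~a | ((d | c) & b)) & (d | (~e | ~c))) = 11111011111110110000000000111011

((~a | ((d | c) & b)) & (d | (~e | ~c)))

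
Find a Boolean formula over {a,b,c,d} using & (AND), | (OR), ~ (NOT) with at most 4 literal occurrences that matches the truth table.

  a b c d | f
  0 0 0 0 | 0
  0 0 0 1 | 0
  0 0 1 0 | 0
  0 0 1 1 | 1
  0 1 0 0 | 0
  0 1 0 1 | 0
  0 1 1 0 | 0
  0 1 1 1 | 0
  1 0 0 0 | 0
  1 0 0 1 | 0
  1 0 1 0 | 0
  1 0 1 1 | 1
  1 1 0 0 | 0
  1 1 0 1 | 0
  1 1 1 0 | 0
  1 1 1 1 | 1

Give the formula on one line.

((c & d) & (~b | a))

  (c & d) = 0001000100010001
  ~b = 1111000011110000
  (~b | a) = 1111000011111111
  ((c & d) & (~b | a)) = 0001000000010001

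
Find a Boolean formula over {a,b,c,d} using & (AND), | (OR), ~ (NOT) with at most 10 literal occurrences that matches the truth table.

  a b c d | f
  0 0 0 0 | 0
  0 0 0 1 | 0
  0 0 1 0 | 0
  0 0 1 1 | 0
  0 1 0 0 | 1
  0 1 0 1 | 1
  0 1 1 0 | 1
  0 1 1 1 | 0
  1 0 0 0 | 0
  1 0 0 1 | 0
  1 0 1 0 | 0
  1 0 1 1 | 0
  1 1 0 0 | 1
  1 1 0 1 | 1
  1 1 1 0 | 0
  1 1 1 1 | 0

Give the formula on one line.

((((a & ~b) | ~c) | ((~a & (~c | ~d)) | ~b)) & b)

  ~b = 1111000011110000
  (a & ~b) = 0000000011110000
  ~c = 1100110011001100
  ((a & ~b) | ~c) = 1100110011111100
  ~a = 1111111100000000
  ~d = 1010101010101010
  (~c | ~d) = 1110111011101110
  (~a & (~c | ~d)) = 1110111000000000
  ((~a & (~c | ~d)) | ~b) = 1111111011110000
  (((a & ~b) | ~c) | ((~a & (~c | ~d)) | ~b)) = 1111111011111100
  ((((a & ~b) | ~c) | ((~a & (~c | ~d)) | ~b)) & b) = 0000111000001100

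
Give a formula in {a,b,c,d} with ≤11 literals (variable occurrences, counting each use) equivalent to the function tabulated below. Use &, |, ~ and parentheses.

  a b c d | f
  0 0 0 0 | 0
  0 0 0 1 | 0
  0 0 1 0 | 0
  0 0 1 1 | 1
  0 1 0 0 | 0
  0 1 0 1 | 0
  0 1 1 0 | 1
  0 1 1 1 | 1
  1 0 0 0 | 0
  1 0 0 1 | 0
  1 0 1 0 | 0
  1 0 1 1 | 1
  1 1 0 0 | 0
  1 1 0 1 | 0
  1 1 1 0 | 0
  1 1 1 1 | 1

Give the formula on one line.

  ~d = 1010101010101010
  (b & ~d) = 0000101000001010
  ~a = 1111111100000000
  ((b & ~d) & ~a) = 0000101000000000
  (c & ((b & ~d) & ~a)) = 0000001000000000
  ~c = 1100110011001100
  (~c & ~d) = 1000100010001000
  (d | (~c & ~d)) = 1101110111011101
  ((d | (~c & ~d)) & c) = 0001000100010001
  ((c & ((b & ~d) & ~a)) | ((d | (~c & ~d)) & c)) = 0001001100010001

((c & ((b & ~d) & ~a)) | ((d | (~c & ~d)) & c))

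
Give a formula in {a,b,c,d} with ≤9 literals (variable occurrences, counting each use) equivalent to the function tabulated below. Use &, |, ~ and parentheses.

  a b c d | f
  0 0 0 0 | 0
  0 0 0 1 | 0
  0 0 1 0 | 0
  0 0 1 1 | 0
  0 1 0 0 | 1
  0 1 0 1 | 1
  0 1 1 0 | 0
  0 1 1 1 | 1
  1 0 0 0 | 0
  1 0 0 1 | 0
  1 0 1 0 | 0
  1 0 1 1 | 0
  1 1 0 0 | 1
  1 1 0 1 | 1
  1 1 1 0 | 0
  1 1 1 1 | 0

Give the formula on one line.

((((d & ~a) | (b & ~c)) & (~c | b)) & b)

  ~a = 1111111100000000
  (d & ~a) = 0101010100000000
  ~c = 1100110011001100
  (b & ~c) = 0000110000001100
  ((d & ~a) | (b & ~c)) = 0101110100001100
  (~c | b) = 1100111111001111
  (((d & ~a) | (b & ~c)) & (~c | b)) = 0100110100001100
  ((((d & ~a) | (b & ~c)) & (~c | b)) & b) = 0000110100001100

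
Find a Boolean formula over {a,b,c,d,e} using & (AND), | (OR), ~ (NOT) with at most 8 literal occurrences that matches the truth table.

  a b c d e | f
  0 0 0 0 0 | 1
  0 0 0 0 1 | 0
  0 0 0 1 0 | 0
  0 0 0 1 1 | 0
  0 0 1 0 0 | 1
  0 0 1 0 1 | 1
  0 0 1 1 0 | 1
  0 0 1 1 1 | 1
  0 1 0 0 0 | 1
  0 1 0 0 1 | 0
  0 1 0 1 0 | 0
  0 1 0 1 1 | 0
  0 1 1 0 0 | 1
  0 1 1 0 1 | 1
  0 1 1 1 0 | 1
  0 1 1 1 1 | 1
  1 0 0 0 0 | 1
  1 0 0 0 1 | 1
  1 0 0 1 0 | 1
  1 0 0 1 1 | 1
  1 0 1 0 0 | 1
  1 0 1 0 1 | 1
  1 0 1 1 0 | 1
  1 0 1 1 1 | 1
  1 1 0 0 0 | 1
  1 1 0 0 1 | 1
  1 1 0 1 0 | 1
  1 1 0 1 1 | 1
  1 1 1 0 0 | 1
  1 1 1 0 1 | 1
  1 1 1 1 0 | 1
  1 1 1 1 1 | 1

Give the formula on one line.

(((~d & ~e) | c) | (c | a))

  ~d = 11001100110011001100110011001100
  ~e = 10101010101010101010101010101010
  (~d & ~e) = 10001000100010001000100010001000
  ((~d & ~e) | c) = 10001111100011111000111110001111
  (c | a) = 00001111000011111111111111111111
  (((~d & ~e) | c) | (c | a)) = 10001111100011111111111111111111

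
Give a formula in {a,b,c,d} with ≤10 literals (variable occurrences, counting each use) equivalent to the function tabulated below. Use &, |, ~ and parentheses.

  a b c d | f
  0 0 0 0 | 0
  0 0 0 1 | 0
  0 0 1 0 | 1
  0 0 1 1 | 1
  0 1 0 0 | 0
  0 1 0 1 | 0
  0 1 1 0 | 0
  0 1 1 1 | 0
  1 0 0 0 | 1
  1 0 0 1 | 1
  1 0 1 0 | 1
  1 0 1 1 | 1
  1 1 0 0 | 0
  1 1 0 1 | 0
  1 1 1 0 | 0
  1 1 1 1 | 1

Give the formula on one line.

  ~b = 1111000011110000
  (c | a) = 0011001111111111
  (~b & (c | a)) = 0011000011110000
  (d & c) = 0001000100010001
  (a & (d & c)) = 0000000000010001
  (b & (a & (d & c))) = 0000000000000001
  ((~b & (c | a)) | (b & (a & (d & c)))) = 0011000011110001

((~b & (c | a)) | (b & (a & (d & c))))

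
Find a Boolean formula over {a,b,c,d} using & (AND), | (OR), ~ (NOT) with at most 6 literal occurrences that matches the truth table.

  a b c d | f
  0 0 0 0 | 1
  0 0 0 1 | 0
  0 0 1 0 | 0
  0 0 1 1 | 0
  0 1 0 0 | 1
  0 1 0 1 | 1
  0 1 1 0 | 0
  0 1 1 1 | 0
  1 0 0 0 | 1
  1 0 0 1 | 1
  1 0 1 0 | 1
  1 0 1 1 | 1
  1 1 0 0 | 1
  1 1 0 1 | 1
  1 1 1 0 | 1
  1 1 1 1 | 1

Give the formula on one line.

  (b | c) = 0011111100111111
  ~c = 1100110011001100
  ((b | c) & ~c) = 0000110000001100
  ~d = 1010101010101010
  (~d & ~c) = 1000100010001000
  ((~d & ~c) | a) = 1000100011111111
  (((b | c) & ~c) | ((~d & ~c) | a)) = 1000110011111111

(((b | c) & ~c) | ((~d & ~c) | a))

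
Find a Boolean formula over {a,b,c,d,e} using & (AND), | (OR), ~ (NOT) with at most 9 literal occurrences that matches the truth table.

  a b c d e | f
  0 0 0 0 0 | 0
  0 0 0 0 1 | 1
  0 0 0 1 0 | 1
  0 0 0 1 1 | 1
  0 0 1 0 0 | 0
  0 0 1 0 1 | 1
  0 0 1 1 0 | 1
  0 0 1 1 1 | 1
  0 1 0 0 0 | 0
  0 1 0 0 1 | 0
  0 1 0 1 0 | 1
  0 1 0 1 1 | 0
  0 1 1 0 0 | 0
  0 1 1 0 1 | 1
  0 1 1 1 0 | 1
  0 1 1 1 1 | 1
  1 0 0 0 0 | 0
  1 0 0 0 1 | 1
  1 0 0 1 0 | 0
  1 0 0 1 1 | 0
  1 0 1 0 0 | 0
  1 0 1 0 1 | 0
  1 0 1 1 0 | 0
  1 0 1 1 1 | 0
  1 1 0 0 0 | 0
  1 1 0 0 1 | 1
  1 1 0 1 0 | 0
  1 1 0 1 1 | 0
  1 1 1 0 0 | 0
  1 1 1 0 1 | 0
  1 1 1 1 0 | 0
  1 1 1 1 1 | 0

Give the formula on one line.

((c | ((~e | ~b) | a)) & ((d | e) & ((~d & ~c) | ~a)))

  ~e = 10101010101010101010101010101010
  ~b = 11111111000000001111111100000000
  (~e | ~b) = 11111111101010101111111110101010
  ((~e | ~b) | a) = 11111111101010101111111111111111
  (c | ((~e | ~b) | a)) = 11111111101011111111111111111111
  (d | e) = 01110111011101110111011101110111
  ~d = 11001100110011001100110011001100
  ~c = 11110000111100001111000011110000
  (~d & ~c) = 11000000110000001100000011000000
  ~a = 11111111111111110000000000000000
  ((~d & ~c) | ~a) = 11111111111111111100000011000000
  ((d | e) & ((~d & ~c) | ~a)) = 01110111011101110100000001000000
  ((c | ((~e | ~b) | a)) & ((d | e) & ((~d & ~c) | ~a))) = 01110111001001110100000001000000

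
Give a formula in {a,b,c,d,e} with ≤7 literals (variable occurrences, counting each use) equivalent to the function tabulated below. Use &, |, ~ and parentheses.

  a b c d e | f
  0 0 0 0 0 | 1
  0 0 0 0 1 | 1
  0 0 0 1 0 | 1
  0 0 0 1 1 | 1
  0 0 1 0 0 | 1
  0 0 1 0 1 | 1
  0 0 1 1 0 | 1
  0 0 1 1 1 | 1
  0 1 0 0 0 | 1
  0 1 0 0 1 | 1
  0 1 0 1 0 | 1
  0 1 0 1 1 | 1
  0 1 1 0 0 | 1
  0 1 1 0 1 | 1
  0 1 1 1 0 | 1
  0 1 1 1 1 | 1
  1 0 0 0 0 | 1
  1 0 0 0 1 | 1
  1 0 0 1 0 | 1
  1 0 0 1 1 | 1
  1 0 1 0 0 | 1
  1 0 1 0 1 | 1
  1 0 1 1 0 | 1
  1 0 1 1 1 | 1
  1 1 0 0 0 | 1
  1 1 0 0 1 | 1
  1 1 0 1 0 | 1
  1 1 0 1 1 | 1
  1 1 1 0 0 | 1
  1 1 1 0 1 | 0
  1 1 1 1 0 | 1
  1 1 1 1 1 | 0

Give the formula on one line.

((~b | ~e) | (~c | ~a))

  ~b = 11111111000000001111111100000000
  ~e = 10101010101010101010101010101010
  (~b | ~e) = 11111111101010101111111110101010
  ~c = 11110000111100001111000011110000
  ~a = 11111111111111110000000000000000
  (~c | ~a) = 11111111111111111111000011110000
  ((~b | ~e) | (~c | ~a)) = 11111111111111111111111111111010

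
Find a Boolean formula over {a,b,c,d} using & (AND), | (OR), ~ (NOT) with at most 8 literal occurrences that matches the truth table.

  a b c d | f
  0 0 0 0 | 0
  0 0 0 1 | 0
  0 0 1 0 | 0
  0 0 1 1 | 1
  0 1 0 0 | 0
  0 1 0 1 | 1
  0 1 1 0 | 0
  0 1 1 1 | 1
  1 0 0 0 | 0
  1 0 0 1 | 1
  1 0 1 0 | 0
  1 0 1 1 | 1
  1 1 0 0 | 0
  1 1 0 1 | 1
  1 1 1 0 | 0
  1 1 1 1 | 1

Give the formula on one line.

  ~c = 1100110011001100
  (d & a) = 0000000001010101
  (~c & (d & a)) = 0000000001000100
  ~b = 1111000011110000
  (c & ~b) = 0011000000110000
  ((c & ~b) | b) = 0011111100111111
  ((~c & (d & a)) | ((c & ~b) | b)) = 0011111101111111
  (((~c & (d & a)) | ((c & ~b) | b)) & d) = 0001010101010101

(((~c & (d & a)) | ((c & ~b) | b)) & d)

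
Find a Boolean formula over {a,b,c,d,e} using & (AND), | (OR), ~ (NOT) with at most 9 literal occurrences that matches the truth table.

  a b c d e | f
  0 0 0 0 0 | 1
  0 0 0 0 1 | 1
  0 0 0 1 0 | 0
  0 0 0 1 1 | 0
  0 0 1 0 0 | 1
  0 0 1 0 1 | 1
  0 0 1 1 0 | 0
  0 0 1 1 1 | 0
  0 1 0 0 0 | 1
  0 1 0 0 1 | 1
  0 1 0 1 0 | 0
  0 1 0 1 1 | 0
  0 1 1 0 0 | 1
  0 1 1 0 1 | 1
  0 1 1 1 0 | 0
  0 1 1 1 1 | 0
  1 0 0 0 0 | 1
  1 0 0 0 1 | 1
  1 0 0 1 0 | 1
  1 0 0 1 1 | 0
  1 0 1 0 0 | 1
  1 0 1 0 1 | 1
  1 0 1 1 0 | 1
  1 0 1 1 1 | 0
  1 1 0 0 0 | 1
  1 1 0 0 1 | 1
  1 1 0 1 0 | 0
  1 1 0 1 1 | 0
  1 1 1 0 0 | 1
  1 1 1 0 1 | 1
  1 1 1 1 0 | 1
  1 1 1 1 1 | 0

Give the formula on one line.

  ~b = 11111111000000001111111100000000
  (~b | c) = 11111111000011111111111100001111
  ~d = 11001100110011001100110011001100
  ~c = 11110000111100001111000011110000
  (~d & ~c) = 11000000110000001100000011000000
  ((~b | c) | (~d & ~c)) = 11111111110011111111111111001111
  ~e = 10101010101010101010101010101010
  (~e & a) = 00000000000000001010101010101010
  ((~e & a) | ~d) = 11001100110011001110111011101110
  (((~b | c) | (~d & ~c)) & ((~e & a) | ~d)) = 11001100110011001110111011001110

(((~b | c) | (~d & ~c)) & ((~e & a) | ~d))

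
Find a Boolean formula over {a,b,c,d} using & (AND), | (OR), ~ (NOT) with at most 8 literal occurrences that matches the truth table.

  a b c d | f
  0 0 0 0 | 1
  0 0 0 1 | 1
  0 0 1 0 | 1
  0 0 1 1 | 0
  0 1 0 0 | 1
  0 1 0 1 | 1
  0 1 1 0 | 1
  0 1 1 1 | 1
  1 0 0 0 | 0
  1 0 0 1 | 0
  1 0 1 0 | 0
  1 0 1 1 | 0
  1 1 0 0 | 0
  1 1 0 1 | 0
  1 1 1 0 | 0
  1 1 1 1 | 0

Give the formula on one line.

  ~a = 1111111100000000
  ~d = 1010101010101010
  (a | ~d) = 1010101011111111
  ~c = 1100110011001100
  (b & d) = 0000010100000101
  (~c | (b & d)) = 1100110111001101
  ((a | ~d) | (~c | (b & d))) = 1110111111111111
  (~a & ((a | ~d) | (~c | (b & d)))) = 1110111100000000

(~a & ((a | ~d) | (~c | (b & d))))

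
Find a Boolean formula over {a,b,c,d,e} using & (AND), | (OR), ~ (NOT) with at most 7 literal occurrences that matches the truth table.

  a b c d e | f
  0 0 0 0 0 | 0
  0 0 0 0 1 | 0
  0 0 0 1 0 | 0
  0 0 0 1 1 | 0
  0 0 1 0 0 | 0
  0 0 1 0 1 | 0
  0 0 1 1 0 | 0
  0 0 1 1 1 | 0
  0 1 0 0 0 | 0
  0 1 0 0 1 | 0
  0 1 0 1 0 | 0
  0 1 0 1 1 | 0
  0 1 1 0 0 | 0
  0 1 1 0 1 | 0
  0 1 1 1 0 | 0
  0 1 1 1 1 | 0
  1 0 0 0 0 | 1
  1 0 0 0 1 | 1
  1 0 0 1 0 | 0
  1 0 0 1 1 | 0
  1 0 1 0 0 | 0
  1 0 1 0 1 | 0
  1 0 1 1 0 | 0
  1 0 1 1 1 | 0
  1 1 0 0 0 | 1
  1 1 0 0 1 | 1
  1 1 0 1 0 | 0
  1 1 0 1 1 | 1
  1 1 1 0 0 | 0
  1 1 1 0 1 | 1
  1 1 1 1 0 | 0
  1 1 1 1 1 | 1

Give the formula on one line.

(a & ((b & e) | (~c & ~d)))

  (b & e) = 00000000010101010000000001010101
  ~c = 11110000111100001111000011110000
  ~d = 11001100110011001100110011001100
  (~c & ~d) = 11000000110000001100000011000000
  ((b & e) | (~c & ~d)) = 11000000110101011100000011010101
  (a & ((b & e) | (~c & ~d))) = 00000000000000001100000011010101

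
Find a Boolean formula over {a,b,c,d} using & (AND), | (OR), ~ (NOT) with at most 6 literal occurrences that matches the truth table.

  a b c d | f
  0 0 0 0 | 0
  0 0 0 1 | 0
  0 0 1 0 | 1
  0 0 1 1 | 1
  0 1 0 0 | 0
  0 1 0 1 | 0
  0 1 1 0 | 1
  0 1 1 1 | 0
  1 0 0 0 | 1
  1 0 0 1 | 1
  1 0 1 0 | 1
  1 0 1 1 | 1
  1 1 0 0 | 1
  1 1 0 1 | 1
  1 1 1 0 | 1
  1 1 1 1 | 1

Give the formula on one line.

  ~a = 1111111100000000
  ~b = 1111000011110000
  (~a & ~b) = 1111000000000000
  ((~a & ~b) & c) = 0011000000000000
  (a | ((~a & ~b) & c)) = 0011000011111111
  ~d = 1010101010101010
  (~d & c) = 0010001000100010
  ((a | ((~a & ~b) & c)) | (~d & c)) = 0011001011111111

((a | ((~a & ~b) & c)) | (~d & c))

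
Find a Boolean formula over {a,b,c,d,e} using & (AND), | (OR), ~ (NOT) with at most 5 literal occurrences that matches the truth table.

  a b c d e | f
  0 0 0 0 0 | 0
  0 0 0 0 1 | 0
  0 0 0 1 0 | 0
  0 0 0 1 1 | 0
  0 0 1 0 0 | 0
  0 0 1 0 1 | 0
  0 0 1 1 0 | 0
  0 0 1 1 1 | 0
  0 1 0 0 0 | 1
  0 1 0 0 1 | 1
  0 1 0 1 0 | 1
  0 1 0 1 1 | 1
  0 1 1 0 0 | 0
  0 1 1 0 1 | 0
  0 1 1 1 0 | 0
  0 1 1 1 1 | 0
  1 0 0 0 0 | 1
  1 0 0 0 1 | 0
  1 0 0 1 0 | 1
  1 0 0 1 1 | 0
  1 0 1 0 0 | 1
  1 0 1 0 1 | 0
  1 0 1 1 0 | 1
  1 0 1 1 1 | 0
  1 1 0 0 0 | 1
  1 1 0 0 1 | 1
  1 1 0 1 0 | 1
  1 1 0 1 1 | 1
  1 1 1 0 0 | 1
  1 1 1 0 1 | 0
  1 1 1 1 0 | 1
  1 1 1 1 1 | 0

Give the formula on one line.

((~e & a) | (~c & b))

  ~e = 10101010101010101010101010101010
  (~e & a) = 00000000000000001010101010101010
  ~c = 11110000111100001111000011110000
  (~c & b) = 00000000111100000000000011110000
  ((~e & a) | (~c & b)) = 00000000111100001010101011111010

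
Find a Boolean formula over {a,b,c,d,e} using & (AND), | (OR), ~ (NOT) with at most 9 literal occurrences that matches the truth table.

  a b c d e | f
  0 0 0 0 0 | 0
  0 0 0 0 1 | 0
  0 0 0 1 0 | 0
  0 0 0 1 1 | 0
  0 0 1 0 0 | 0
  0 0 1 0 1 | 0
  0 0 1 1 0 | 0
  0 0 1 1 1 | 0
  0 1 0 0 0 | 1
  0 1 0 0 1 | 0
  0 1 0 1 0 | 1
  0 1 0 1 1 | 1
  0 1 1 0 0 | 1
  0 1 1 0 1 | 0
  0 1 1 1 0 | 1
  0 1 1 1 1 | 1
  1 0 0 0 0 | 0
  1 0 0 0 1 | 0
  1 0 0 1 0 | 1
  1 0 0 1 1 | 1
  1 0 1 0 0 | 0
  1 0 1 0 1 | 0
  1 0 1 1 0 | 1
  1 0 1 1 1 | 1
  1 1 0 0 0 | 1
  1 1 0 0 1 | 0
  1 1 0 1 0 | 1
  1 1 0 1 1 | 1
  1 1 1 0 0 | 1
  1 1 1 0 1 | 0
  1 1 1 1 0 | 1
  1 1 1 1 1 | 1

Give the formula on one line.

((((a & ~b) & (~a | d)) | b) & (~e | d))

  ~b = 11111111000000001111111100000000
  (a & ~b) = 00000000000000001111111100000000
  ~a = 11111111111111110000000000000000
  (~a | d) = 11111111111111110011001100110011
  ((a & ~b) & (~a | d)) = 00000000000000000011001100000000
  (((a & ~b) & (~a | d)) | b) = 00000000111111110011001111111111
  ~e = 10101010101010101010101010101010
  (~e | d) = 10111011101110111011101110111011
  ((((a & ~b) & (~a | d)) | b) & (~e | d)) = 00000000101110110011001110111011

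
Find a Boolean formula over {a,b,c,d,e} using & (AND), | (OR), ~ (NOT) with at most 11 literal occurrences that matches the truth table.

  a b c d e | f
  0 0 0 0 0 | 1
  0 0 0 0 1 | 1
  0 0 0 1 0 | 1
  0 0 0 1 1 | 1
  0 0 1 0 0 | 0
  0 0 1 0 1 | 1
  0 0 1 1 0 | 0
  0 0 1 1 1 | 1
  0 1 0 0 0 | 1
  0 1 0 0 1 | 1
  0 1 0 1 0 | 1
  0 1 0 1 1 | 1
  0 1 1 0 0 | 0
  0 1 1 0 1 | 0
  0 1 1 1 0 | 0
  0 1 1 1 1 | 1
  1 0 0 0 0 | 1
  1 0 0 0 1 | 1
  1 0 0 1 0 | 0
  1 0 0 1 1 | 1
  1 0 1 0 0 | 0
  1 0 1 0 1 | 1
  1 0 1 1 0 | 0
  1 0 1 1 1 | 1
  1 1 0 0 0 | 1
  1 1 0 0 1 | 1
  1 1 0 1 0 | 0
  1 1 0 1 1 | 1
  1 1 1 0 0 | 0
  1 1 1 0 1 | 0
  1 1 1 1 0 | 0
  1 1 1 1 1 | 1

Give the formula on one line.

((~c & ((c | ~d) | (~a | c))) | (e & (~b | d)))

  ~c = 11110000111100001111000011110000
  ~d = 11001100110011001100110011001100
  (c | ~d) = 11001111110011111100111111001111
  ~a = 11111111111111110000000000000000
  (~a | c) = 11111111111111110000111100001111
  ((c | ~d) | (~a | c)) = 11111111111111111100111111001111
  (~c & ((c | ~d) | (~a | c))) = 11110000111100001100000011000000
  ~b = 11111111000000001111111100000000
  (~b | d) = 11111111001100111111111100110011
  (e & (~b | d)) = 01010101000100010101010100010001
  ((~c & ((c | ~d) | (~a | c))) | (e & (~b | d))) = 11110101111100011101010111010001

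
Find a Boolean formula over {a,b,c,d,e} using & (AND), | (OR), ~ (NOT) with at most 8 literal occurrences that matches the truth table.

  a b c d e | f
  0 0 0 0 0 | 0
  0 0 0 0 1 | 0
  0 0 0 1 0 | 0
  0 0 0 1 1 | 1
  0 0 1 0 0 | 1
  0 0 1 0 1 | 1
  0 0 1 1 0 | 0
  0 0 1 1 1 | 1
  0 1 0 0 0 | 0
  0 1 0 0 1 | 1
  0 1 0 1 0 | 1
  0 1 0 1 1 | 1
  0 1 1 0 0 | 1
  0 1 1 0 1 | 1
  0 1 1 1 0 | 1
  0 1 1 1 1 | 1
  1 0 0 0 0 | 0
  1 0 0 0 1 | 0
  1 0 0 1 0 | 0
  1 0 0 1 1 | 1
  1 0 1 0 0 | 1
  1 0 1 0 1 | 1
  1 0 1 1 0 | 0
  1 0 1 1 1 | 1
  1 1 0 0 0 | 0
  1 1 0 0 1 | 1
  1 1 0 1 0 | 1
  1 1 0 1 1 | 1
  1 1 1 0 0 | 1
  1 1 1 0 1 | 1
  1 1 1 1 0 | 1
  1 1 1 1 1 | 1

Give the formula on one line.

(((c | e) & b) | ((c | d) & ((~d | e) | b)))

  (c | e) = 01011111010111110101111101011111
  ((c | e) & b) = 00000000010111110000000001011111
  (c | d) = 00111111001111110011111100111111
  ~d = 11001100110011001100110011001100
  (~d | e) = 11011101110111011101110111011101
  ((~d | e) | b) = 11011101111111111101110111111111
  ((c | d) & ((~d | e) | b)) = 00011101001111110001110100111111
  (((c | e) & b) | ((c | d) & ((~d | e) | b))) = 00011101011111110001110101111111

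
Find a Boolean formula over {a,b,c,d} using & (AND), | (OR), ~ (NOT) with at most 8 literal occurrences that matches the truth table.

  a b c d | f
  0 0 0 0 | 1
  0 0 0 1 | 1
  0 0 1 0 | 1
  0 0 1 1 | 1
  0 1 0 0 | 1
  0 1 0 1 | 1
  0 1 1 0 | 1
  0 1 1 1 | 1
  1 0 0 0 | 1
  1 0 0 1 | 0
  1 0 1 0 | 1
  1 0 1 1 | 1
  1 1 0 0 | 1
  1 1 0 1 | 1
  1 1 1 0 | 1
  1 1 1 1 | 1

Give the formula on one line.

  ~a = 1111111100000000
  (~a | b) = 1111111100001111
  (d & (~a | b)) = 0101010100000101
  ~d = 1010101010101010
  ((d & (~a | b)) | ~d) = 1111111110101111
  (c | ((d & (~a | b)) | ~d)) = 1111111110111111

(c | ((d & (~a | b)) | ~d))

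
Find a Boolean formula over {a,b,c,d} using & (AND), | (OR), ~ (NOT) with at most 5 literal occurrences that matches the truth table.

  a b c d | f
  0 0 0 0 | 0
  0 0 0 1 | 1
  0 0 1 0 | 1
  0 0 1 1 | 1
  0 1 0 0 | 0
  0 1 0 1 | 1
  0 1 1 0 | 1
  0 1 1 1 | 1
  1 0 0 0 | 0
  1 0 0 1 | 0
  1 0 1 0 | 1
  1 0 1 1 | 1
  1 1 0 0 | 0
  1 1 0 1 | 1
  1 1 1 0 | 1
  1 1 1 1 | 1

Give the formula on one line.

(c | ((~c & d) & (b | ~a)))

  ~c = 1100110011001100
  (~c & d) = 0100010001000100
  ~a = 1111111100000000
  (b | ~a) = 1111111100001111
  ((~c & d) & (b | ~a)) = 0100010000000100
  (c | ((~c & d) & (b | ~a))) = 0111011100110111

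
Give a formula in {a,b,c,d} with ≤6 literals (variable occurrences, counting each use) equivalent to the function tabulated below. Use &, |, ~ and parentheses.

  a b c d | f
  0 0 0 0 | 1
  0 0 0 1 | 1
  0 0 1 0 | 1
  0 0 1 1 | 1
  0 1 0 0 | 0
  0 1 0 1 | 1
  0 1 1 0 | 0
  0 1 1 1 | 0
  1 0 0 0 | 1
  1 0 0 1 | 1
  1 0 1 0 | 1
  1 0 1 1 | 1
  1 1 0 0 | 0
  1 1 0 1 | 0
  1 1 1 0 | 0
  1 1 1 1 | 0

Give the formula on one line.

((b & ((d & ~a) & ~c)) | ~b)

  ~a = 1111111100000000
  (d & ~a) = 0101010100000000
  ~c = 1100110011001100
  ((d & ~a) & ~c) = 0100010000000000
  (b & ((d & ~a) & ~c)) = 0000010000000000
  ~b = 1111000011110000
  ((b & ((d & ~a) & ~c)) | ~b) = 1111010011110000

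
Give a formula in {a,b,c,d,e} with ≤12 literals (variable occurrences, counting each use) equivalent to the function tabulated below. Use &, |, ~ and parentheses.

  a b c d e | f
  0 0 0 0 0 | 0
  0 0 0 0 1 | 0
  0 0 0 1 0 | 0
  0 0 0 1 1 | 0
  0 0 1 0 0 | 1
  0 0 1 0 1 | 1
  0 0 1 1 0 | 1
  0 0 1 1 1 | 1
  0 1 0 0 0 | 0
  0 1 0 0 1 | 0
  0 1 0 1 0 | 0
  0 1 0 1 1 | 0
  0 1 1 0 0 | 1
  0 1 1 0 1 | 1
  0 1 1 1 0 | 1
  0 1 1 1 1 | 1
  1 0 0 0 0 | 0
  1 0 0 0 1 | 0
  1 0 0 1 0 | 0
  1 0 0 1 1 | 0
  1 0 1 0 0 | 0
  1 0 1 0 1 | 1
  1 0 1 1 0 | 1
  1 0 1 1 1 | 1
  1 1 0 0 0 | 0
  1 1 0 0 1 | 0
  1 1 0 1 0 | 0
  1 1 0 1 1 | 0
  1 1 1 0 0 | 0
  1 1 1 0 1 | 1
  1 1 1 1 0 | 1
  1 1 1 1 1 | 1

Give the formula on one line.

(c & ((((c & e) | ~a) & c) | ((a | ~e) & (d | e))))

  (c & e) = 00000101000001010000010100000101
  ~a = 11111111111111110000000000000000
  ((c & e) | ~a) = 11111111111111110000010100000101
  (((c & e) | ~a) & c) = 00001111000011110000010100000101
  ~e = 10101010101010101010101010101010
  (a | ~e) = 10101010101010101111111111111111
  (d | e) = 01110111011101110111011101110111
  ((a | ~e) & (d | e)) = 00100010001000100111011101110111
  ((((c & e) | ~a) & c) | ((a | ~e) & (d | e))) = 00101111001011110111011101110111
  (c & ((((c & e) | ~a) & c) | ((a | ~e) & (d | e)))) = 00001111000011110000011100000111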